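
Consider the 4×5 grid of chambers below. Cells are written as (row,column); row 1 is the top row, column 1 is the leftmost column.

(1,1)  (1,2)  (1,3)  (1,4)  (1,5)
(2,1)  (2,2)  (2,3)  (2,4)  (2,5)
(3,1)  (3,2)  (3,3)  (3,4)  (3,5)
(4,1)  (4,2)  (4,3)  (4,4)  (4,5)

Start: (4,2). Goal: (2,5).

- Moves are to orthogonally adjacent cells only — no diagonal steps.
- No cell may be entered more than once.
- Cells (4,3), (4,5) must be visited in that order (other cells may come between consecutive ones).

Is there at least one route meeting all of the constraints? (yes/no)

One route that works: (4,2) → (4,3) → (4,4) → (4,5) → (3,5) → (2,5).

yes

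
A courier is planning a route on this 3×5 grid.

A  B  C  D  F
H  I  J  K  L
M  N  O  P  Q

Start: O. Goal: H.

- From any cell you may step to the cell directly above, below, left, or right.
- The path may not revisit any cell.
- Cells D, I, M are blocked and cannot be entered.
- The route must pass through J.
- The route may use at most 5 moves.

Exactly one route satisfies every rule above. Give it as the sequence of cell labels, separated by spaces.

O J C B A H

Any route must reach J and still end at H within 5 moves, so the order of the required stops is forced.
Route from O: up 2 to C, left 2 to A, down 1 to H — 5 moves in all.
Check: all required cells visited; 5 ≤ 5 moves.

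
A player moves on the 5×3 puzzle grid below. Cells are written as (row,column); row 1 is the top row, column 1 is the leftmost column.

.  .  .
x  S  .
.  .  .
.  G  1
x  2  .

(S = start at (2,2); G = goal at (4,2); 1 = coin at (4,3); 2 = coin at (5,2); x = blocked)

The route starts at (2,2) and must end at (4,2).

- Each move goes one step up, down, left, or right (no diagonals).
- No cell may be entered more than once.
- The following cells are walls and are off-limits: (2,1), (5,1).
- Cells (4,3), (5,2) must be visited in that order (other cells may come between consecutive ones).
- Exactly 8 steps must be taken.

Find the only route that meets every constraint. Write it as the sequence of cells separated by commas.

(2,2), (1,2), (1,3), (2,3), (3,3), (4,3), (5,3), (5,2), (4,2)

The waypoints must appear in the order (4,3), (5,2), with no cell reused.
Route from (2,2): up to (1,2), right to (1,3), 4× down (reaching (5,3)), left to (5,2), up to (4,2) — 8 moves in all.
Check: order respected (1 at step 5, 2 at step 7); 8 moves as required.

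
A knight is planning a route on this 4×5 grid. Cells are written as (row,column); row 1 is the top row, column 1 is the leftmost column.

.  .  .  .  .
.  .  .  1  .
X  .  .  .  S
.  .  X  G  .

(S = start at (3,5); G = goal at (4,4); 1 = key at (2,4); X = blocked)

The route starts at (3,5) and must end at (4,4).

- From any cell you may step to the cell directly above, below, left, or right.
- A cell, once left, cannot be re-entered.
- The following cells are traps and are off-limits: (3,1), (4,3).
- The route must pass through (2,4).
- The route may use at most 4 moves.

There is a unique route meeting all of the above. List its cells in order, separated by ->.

(3,5) -> (2,5) -> (2,4) -> (3,4) -> (4,4)

The 4-move cap with required stops at (2,4) leaves no slack for detours.
Route from (3,5): up to (2,5), left to (2,4), 2× down (reaching (4,4)) — 4 moves in all.
Check: all required cells visited; 4 ≤ 4 moves.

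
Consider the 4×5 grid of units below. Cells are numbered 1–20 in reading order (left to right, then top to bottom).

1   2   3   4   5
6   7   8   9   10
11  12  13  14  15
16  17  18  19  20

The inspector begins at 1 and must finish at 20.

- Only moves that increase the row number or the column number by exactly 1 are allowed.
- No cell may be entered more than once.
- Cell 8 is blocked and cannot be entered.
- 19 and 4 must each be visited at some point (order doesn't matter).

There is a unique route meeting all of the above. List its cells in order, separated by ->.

Moves only go right or down, so the column and row indices never decrease.
Route from 1: 3× right (reaching 4), 3× down (reaching 19), right to 20 — 7 moves in all.
Check: all required cells visited.

1 -> 2 -> 3 -> 4 -> 9 -> 14 -> 19 -> 20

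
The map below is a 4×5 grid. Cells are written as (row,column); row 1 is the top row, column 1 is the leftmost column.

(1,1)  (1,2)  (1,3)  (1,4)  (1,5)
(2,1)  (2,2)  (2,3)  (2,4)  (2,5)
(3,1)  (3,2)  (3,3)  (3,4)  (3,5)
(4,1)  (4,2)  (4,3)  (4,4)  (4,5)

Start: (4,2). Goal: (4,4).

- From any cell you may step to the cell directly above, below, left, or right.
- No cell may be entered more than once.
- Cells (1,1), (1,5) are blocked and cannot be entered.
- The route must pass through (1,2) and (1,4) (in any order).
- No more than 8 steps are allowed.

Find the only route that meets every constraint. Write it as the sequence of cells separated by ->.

(4,2) -> (3,2) -> (2,2) -> (1,2) -> (1,3) -> (1,4) -> (2,4) -> (3,4) -> (4,4)

The budget equals the shortest possible length, so every move has to be on a shortest route through the required cells.
Route from (4,2): 3× up (reaching (1,2)), 2× right (reaching (1,4)), 3× down (reaching (4,4)) — 8 moves in all.
Check: all required cells visited; 8 ≤ 8 moves.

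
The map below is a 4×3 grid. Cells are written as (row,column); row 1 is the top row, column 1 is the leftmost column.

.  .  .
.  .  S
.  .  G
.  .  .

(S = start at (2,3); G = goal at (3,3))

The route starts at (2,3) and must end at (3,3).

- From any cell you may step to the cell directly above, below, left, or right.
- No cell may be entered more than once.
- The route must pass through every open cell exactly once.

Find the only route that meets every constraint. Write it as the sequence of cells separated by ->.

Need to visit all 12 open cells exactly once, starting at (2,3) and ending at (3,3).
Cell (1,3) has only two open neighbours ((2,3) and (1,2)), so the path must pass straight through it: one of those is the cell it's entered from and the other is where it exits.
Route from (2,3): up 1 to (1,3), left 2 to (1,1), down 1 to (2,1), right 1 to (2,2), down 1 to (3,2), left 1 to (3,1), down 1 to (4,1), right 2 to (4,3), up 1 to (3,3) — 11 moves in all.
Check: all 12 open cells covered.

(2,3) -> (1,3) -> (1,2) -> (1,1) -> (2,1) -> (2,2) -> (3,2) -> (3,1) -> (4,1) -> (4,2) -> (4,3) -> (3,3)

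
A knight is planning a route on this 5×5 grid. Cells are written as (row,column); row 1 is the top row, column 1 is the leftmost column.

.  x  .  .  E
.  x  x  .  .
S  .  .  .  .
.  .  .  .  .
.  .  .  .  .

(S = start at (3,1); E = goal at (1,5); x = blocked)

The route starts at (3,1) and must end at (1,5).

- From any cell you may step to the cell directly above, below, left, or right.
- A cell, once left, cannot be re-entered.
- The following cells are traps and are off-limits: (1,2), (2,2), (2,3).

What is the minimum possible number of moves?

The Manhattan distance from (3,1) to (1,5) is |3−1| + |1−5| = 6, so at least 6 moves are needed.
A route of 6 moves achieves this: (3,1) → (3,2) → (3,3) → (3,4) → (2,4) → (1,4) → (1,5).
Since 6 matches the lower bound, it is optimal.

6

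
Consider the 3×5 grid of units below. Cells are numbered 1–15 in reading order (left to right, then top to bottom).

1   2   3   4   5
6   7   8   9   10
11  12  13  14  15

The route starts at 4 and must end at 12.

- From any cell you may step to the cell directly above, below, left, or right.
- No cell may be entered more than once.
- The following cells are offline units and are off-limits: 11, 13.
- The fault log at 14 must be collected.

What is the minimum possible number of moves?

8

Any route passes through 14 somewhere between 4 and 12. Summing Manhattan distances along the two legs (4 → 14 → 12) gives a lower bound of 2 + 2 = 4 moves.
That bound ignores the blocked cells. Measuring each leg by the fewest moves that actually steer around them (4→14: 2; 14→12: 4) raises the lower bound to 6.
The shortest route satisfying every rule uses 8 moves: 4 → 5 → 10 → 15 → 14 → 9 → 8 → 7 → 12.
The no-revisit rule (legs can't share cells) pushes the minimum above the 6-move bound; an exhaustive check rules out every length from 6 to 7, leaving 8 as the minimum.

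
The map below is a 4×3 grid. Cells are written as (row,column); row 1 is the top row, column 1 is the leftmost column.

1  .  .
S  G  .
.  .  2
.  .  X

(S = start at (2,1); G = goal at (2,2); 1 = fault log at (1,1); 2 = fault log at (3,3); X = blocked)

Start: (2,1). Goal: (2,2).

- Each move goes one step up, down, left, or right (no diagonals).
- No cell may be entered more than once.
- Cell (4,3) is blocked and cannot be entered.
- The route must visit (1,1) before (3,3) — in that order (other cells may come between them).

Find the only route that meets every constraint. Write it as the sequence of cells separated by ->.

(2,1) -> (1,1) -> (1,2) -> (1,3) -> (2,3) -> (3,3) -> (3,2) -> (2,2)

The waypoints must appear in the order (1,1), (3,3), with no cell reused.
Route from (2,1): up 1 to (1,1), right 2 to (1,3), down 2 to (3,3), left 1 to (3,2), up 1 to (2,2) — 7 moves in all.
Check: order respected (1 at step 1, 2 at step 5).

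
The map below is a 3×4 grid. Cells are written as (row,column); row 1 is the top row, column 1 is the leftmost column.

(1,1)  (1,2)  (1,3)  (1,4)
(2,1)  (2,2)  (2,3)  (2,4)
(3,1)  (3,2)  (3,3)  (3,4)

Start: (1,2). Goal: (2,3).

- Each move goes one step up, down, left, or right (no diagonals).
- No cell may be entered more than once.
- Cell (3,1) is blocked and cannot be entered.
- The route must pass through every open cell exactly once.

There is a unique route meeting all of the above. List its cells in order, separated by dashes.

(1,2) - (1,1) - (2,1) - (2,2) - (3,2) - (3,3) - (3,4) - (2,4) - (1,4) - (1,3) - (2,3)

Need to visit all 11 open cells exactly once, starting at (1,2) and ending at (2,3).
Cell (1,4) has only two open neighbours ((2,4) and (1,3)), so the path must pass straight through it: one of those is the cell it's entered from and the other is where it exits.
Route from (1,2): left 1 to (1,1), down 1 to (2,1), right 1 to (2,2), down 1 to (3,2), right 2 to (3,4), up 2 to (1,4), left 1 to (1,3), down 1 to (2,3) — 10 moves in all.
Check: all 11 open cells covered.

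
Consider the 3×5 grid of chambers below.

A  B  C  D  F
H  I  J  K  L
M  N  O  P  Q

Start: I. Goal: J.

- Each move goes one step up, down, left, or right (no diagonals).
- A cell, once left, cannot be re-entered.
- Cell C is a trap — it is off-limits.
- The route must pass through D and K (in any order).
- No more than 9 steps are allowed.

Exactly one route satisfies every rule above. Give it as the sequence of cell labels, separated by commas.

The 9-move cap with required stops at D, K leaves no slack for detours.
Route from I: down 1 to N, right 3 to Q, up 2 to F, left 1 to D, down 1 to K, left 1 to J — 9 moves in all.
Check: all required cells visited; 9 ≤ 9 moves.

I, N, O, P, Q, L, F, D, K, J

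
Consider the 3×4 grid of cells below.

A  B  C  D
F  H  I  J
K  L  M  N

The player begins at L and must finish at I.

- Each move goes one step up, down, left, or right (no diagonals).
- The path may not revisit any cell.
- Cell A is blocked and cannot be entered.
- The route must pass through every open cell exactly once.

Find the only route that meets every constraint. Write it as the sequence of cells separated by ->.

L -> K -> F -> H -> B -> C -> D -> J -> N -> M -> I

Need to visit all 11 open cells exactly once, starting at L and ending at I.
Cell D has only two open neighbours (J and C), so the path must pass straight through it: one of those is the cell it's entered from and the other is where it exits.
Route from L: left 1 to K, up 1 to F, right 1 to H, up 1 to B, right 2 to D, down 2 to N, left 1 to M, up 1 to I — 10 moves in all.
Check: all 11 open cells covered.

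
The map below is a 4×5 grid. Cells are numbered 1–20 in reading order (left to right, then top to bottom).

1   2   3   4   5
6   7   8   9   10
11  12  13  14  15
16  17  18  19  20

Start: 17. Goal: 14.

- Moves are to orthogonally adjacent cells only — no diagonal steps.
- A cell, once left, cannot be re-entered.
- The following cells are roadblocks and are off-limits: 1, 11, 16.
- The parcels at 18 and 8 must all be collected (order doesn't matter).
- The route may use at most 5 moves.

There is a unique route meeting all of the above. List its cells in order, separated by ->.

The budget equals the shortest possible length, so every move has to be on a shortest route through the required cells.
Route from 17: right to 18, 2× up (reaching 8), right to 9, down to 14 — 5 moves in all.
Check: all required cells visited; 5 ≤ 5 moves.

17 -> 18 -> 13 -> 8 -> 9 -> 14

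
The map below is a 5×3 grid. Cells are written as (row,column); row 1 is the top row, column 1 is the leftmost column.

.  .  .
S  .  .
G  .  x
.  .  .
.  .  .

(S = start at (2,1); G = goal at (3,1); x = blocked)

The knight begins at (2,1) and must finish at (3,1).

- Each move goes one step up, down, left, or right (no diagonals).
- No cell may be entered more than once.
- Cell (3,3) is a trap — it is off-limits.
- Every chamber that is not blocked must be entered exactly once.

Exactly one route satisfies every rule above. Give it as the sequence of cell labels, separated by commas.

Need to visit all 14 open cells exactly once, starting at (2,1) and ending at (3,1).
Cell (5,3) has only two open neighbours ((4,3) and (5,2)), so the path must pass straight through it: one of those is the cell it's entered from and the other is where it exits.
Route from (2,1): up to (1,1), 2× right (reaching (1,3)), down to (2,3), left to (2,2), 2× down (reaching (4,2)), right to (4,3), down to (5,3), 2× left (reaching (5,1)), 2× up (reaching (3,1)) — 13 moves in all.
Check: all 14 open cells covered.

(2,1), (1,1), (1,2), (1,3), (2,3), (2,2), (3,2), (4,2), (4,3), (5,3), (5,2), (5,1), (4,1), (3,1)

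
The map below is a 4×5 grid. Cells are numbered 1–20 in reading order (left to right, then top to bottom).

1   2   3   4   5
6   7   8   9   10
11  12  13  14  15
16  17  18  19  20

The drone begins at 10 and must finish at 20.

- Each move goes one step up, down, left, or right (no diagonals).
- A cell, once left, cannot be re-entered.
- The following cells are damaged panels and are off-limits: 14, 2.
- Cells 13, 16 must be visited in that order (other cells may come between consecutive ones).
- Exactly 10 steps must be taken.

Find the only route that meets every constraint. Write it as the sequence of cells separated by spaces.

The waypoints must appear in the order 13, 16, with no cell reused.
Route from 10: left 2 to 8, down 1 to 13, left 2 to 11, down 1 to 16, right 4 to 20 — 10 moves in all.
Check: order respected (13 at step 3, 16 at step 6); 10 moves as required.

10 9 8 13 12 11 16 17 18 19 20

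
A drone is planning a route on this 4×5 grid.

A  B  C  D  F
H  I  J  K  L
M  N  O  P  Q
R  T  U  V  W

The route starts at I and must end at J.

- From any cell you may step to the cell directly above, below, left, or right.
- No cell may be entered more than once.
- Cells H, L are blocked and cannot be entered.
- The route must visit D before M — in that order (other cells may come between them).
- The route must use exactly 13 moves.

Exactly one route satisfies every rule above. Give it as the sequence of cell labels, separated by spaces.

The waypoints must appear in the order D, M, with no cell reused.
Route from I: up to B, 2× right (reaching D), 3× down (reaching V), 3× left (reaching R), up to M, 2× right (reaching O), up to J — 13 moves in all.
Check: order respected (D at step 3, M at step 10); 13 moves as required.

I B C D K P V U T R M N O J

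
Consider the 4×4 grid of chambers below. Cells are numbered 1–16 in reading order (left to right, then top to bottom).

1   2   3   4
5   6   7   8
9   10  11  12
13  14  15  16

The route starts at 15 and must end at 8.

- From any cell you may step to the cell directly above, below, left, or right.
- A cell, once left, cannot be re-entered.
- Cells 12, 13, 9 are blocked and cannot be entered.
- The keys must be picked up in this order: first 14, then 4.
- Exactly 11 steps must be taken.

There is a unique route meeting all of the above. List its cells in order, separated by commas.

The waypoints must appear in the order 14, 4, with no cell reused.
Route from 15: left 1 to 14, up 1 to 10, right 1 to 11, up 1 to 7, left 2 to 5, up 1 to 1, right 3 to 4, down 1 to 8 — 11 moves in all.
Check: order respected (14 at step 1, 4 at step 10); 11 moves as required.

15, 14, 10, 11, 7, 6, 5, 1, 2, 3, 4, 8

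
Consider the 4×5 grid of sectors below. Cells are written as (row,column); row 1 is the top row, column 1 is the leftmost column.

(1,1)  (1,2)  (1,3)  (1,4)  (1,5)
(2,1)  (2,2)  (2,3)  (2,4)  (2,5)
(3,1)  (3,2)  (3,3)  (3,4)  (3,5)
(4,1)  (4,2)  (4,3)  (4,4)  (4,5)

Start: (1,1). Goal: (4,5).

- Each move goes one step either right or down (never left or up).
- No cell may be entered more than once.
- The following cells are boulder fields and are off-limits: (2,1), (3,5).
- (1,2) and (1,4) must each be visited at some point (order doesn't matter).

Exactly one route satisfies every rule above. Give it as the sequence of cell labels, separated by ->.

Moves only go right or down, so the column and row indices never decrease.
Route from (1,1): right 3 to (1,4), down 3 to (4,4), right 1 to (4,5) — 7 moves in all.
Check: all required cells visited.

(1,1) -> (1,2) -> (1,3) -> (1,4) -> (2,4) -> (3,4) -> (4,4) -> (4,5)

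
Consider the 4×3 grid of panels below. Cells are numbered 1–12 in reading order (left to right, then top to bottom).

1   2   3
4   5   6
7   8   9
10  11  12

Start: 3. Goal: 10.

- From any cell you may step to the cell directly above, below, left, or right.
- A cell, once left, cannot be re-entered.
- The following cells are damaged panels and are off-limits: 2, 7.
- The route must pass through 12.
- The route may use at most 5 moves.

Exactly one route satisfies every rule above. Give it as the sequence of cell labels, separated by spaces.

3 6 9 12 11 10

Any route must reach 12 and still end at 10 within 5 moves, so the order of the required stops is forced.
Route from 3: down 3 to 12, left 2 to 10 — 5 moves in all.
Check: all required cells visited; 5 ≤ 5 moves.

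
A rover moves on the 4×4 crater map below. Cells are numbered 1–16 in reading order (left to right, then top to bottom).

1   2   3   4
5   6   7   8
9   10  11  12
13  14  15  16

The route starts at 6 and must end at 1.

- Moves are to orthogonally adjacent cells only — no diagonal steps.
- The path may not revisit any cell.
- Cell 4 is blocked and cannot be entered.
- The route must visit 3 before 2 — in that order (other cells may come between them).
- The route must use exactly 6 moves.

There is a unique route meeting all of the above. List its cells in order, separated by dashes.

The waypoints must appear in the order 3, 2, with no cell reused.
Route from 6: down to 10, right to 11, 2× up (reaching 3), 2× left (reaching 1) — 6 moves in all.
Check: order respected (3 at step 4, 2 at step 5); 6 moves as required.

6 - 10 - 11 - 7 - 3 - 2 - 1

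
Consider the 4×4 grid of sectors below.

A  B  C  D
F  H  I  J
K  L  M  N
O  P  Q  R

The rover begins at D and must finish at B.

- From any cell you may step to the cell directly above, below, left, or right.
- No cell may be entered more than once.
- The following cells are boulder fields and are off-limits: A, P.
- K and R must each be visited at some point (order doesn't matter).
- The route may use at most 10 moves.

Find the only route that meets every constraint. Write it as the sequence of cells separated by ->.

D -> J -> N -> R -> Q -> M -> L -> K -> F -> H -> B

The budget equals the shortest possible length, so every move has to be on a shortest route through the required cells.
Route from D: 3× down (reaching R), left to Q, up to M, 2× left (reaching K), up to F, right to H, up to B — 10 moves in all.
Check: all required cells visited; 10 ≤ 10 moves.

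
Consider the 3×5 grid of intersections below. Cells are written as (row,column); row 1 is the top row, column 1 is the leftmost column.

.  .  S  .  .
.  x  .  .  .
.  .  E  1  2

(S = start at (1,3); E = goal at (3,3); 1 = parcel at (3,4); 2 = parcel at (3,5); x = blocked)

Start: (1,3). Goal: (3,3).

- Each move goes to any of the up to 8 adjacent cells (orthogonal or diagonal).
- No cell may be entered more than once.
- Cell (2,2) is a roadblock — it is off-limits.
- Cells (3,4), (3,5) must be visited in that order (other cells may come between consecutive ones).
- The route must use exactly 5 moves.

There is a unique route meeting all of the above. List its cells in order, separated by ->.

The waypoints must appear in the order (3,4), (3,5), with no cell reused.
Route from (1,3): down to (2,3), down-right to (3,4), right to (3,5), up-left to (2,4), down-left to (3,3) — 5 moves in all.
Check: order respected (1 at step 2, 2 at step 3); 5 moves as required.

(1,3) -> (2,3) -> (3,4) -> (3,5) -> (2,4) -> (3,3)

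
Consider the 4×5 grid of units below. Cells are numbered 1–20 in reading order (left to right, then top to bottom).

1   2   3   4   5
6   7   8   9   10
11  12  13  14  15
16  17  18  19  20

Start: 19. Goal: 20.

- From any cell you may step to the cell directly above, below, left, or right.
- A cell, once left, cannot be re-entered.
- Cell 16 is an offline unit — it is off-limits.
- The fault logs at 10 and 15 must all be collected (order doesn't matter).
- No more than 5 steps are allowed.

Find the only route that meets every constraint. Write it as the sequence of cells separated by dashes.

Any route must reach 10 and 15 and still end at 20 within 5 moves, so the order of the required stops is forced.
Route from 19: up 2 to 9, right 1 to 10, down 2 to 20 — 5 moves in all.
Check: all required cells visited; 5 ≤ 5 moves.

19 - 14 - 9 - 10 - 15 - 20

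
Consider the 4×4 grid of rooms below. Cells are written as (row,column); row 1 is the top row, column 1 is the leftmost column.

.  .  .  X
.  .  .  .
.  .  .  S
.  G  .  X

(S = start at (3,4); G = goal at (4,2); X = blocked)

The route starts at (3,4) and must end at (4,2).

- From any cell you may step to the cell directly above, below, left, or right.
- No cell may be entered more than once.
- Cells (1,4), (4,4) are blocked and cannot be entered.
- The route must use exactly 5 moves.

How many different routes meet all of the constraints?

5

Need simple routes of exactly 5 moves from (3,4) to (4,2) (Manhattan distance 3, so 1 moves are spent on a detour and 1 undoing it).
Enumerating: (3,4) (2,4) (2,3) (3,3) (4,3) (4,2) | (3,4) (2,4) (2,3) (3,3) (3,2) (4,2) | (3,4) (2,4) (2,3) (2,2) (3,2) (4,2) | (3,4) (3,3) (2,3) (2,2) (3,2) (4,2) | (3,4) (3,3) (3,2) (3,1) (4,1) (4,2).
That gives 5 routes.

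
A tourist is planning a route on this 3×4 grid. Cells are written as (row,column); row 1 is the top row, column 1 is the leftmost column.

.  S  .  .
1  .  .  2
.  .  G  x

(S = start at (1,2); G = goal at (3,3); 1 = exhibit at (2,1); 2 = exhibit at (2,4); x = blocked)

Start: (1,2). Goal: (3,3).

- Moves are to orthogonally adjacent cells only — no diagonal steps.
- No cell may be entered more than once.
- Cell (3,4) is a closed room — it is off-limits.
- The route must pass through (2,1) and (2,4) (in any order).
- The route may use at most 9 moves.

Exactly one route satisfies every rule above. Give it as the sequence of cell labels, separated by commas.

The 9-move cap with required stops at (2,1), (2,4) leaves no slack for detours.
Route from (1,2): 2× right (reaching (1,4)), down to (2,4), 3× left (reaching (2,1)), down to (3,1), 2× right (reaching (3,3)) — 9 moves in all.
Check: all required cells visited; 9 ≤ 9 moves.

(1,2), (1,3), (1,4), (2,4), (2,3), (2,2), (2,1), (3,1), (3,2), (3,3)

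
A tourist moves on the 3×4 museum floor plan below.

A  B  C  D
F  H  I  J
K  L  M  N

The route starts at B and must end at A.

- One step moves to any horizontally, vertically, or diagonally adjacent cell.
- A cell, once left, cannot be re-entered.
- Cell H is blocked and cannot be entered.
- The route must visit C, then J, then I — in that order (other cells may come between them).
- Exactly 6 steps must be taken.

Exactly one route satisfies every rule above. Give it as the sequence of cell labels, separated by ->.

B -> C -> J -> I -> L -> F -> A

The waypoints must appear in the order C, J, I, with no cell reused.
Route from B: right 1 to C, down-right 1 to J, left 1 to I, down-left 1 to L, up-left 1 to F, up 1 to A — 6 moves in all.
Check: order respected (C at step 1, J at step 2, I at step 3); 6 moves as required.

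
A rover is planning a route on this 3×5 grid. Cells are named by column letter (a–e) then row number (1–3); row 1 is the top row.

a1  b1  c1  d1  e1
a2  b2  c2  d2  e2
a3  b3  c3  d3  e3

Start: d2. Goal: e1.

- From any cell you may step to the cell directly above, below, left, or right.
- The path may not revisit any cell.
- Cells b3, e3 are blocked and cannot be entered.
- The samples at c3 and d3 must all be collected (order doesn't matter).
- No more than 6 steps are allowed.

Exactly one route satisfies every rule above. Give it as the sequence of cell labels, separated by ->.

d2 -> d3 -> c3 -> c2 -> c1 -> d1 -> e1

The budget equals the shortest possible length, so every move has to be on a shortest route through the required cells.
Route from d2: down to d3, left to c3, 2× up (reaching c1), 2× right (reaching e1) — 6 moves in all.
Check: all required cells visited; 6 ≤ 6 moves.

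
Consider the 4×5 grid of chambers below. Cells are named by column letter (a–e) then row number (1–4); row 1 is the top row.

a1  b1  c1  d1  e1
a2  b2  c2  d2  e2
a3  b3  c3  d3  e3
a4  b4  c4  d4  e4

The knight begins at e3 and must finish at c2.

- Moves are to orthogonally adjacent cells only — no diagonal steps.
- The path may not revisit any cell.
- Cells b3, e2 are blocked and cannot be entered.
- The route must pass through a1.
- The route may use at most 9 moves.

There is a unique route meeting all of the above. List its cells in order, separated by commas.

The 9-move cap with required stops at a1 leaves no slack for detours.
Route from e3: left to d3, 2× up (reaching d1), 3× left (reaching a1), down to a2, 2× right (reaching c2) — 9 moves in all.
Check: all required cells visited; 9 ≤ 9 moves.

e3, d3, d2, d1, c1, b1, a1, a2, b2, c2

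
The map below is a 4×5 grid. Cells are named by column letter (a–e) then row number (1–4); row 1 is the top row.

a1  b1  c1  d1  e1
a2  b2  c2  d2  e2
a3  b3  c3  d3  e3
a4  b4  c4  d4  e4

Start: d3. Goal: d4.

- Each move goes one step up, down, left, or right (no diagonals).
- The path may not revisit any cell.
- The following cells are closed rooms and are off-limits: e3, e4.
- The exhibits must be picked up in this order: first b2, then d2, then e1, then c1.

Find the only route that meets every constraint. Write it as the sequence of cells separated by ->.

d3 -> c3 -> b3 -> b2 -> c2 -> d2 -> e2 -> e1 -> d1 -> c1 -> b1 -> a1 -> a2 -> a3 -> a4 -> b4 -> c4 -> d4

The waypoints must appear in the order b2, d2, e1, c1, with no cell reused.
Route from d3: 2× left (reaching b3), up to b2, 3× right (reaching e2), up to e1, 4× left (reaching a1), 3× down (reaching a4), 3× right (reaching d4) — 17 moves in all.
Check: order respected (b2 at step 3, d2 at step 5, e1 at step 7, c1 at step 9).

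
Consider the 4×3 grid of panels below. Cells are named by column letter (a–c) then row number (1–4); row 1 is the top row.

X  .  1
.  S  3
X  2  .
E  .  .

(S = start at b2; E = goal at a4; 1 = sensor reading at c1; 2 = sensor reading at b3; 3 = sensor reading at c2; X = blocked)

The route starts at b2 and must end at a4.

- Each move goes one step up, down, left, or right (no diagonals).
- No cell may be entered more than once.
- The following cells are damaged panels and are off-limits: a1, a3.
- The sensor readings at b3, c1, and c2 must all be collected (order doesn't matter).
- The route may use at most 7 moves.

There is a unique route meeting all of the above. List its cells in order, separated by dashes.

The budget equals the shortest possible length, so every move has to be on a shortest route through the required cells.
Route from b2: up 1 to b1, right 1 to c1, down 2 to c3, left 1 to b3, down 1 to b4, left 1 to a4 — 7 moves in all.
Check: all required cells visited; 7 ≤ 7 moves.

b2 - b1 - c1 - c2 - c3 - b3 - b4 - a4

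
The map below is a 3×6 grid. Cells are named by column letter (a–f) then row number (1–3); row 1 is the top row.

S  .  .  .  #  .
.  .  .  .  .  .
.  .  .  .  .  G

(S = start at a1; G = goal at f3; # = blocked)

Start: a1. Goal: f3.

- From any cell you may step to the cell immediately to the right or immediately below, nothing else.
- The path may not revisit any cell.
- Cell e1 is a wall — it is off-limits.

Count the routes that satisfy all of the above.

18

A right/down-only route from a1 to f3 makes exactly 2 down-moves and 5 right-moves in some order.
With no other constraints that would be C(7,2) = 21 routes.
Subtract routes through each blocked cell (inclusion–exclusion for overlaps): − through e1: 3 → 18.
That gives 18 routes.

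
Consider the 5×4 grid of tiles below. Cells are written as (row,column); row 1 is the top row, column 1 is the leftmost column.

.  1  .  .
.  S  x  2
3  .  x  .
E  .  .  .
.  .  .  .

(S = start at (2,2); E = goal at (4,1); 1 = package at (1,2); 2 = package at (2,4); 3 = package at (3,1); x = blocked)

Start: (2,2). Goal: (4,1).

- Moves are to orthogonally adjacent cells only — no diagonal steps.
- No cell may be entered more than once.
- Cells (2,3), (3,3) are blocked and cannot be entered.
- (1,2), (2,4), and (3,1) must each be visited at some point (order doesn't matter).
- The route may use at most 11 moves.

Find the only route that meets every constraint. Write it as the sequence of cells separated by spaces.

The budget equals the shortest possible length, so every move has to be on a shortest route through the required cells.
Route from (2,2): up 1 to (1,2), right 2 to (1,4), down 3 to (4,4), left 2 to (4,2), up 1 to (3,2), left 1 to (3,1), down 1 to (4,1) — 11 moves in all.
Check: all required cells visited; 11 ≤ 11 moves.

(2,2) (1,2) (1,3) (1,4) (2,4) (3,4) (4,4) (4,3) (4,2) (3,2) (3,1) (4,1)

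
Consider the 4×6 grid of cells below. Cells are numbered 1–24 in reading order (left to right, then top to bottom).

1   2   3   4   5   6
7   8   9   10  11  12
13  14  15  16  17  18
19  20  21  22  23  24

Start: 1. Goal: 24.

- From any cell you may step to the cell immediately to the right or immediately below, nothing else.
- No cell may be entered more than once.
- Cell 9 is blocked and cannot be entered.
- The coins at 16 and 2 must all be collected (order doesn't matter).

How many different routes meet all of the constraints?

A right/down-only route from 1 to 24 makes exactly 3 down-moves and 5 right-moves in some order.
With no other constraints that would be C(8,3) = 56 routes.
A monotone route can only reach the required cells in the order 2, 16, so split there and multiply the segment counts (each segment already excludes blocked cells): 1→2: 1; 2→16: 2; 16→24: 3; product = 6.
That gives 6 routes.

6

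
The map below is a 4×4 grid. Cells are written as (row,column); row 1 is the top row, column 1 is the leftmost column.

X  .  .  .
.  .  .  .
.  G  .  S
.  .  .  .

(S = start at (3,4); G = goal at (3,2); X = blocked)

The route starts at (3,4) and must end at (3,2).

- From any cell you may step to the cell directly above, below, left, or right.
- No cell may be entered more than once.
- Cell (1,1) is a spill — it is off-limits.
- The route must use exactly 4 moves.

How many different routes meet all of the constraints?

Need simple routes of exactly 4 moves from (3,4) to (3,2) (Manhattan distance 2, so 1 moves are spent on a detour and 1 undoing it).
Enumerating: (3,4) (2,4) (2,3) (3,3) (3,2) | (3,4) (2,4) (2,3) (2,2) (3,2) | (3,4) (4,4) (4,3) (3,3) (3,2) | (3,4) (4,4) (4,3) (4,2) (3,2) | (3,4) (3,3) (2,3) (2,2) (3,2) | (3,4) (3,3) (4,3) (4,2) (3,2).
That gives 6 routes.

6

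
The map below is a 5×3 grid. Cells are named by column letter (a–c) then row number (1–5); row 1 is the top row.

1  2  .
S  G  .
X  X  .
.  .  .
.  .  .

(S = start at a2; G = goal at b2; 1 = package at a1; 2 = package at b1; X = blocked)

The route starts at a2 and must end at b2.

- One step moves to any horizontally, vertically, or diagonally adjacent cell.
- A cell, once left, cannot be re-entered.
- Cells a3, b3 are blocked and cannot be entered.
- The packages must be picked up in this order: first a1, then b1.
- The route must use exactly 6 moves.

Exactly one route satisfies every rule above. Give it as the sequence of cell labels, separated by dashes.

The waypoints must appear in the order a1, b1, with no cell reused.
Route from a2: up to a1, 2× right (reaching c1), 2× down (reaching c3), up-left to b2 — 6 moves in all.
Check: order respected (1 at step 1, 2 at step 2); 6 moves as required.

a2 - a1 - b1 - c1 - c2 - c3 - b2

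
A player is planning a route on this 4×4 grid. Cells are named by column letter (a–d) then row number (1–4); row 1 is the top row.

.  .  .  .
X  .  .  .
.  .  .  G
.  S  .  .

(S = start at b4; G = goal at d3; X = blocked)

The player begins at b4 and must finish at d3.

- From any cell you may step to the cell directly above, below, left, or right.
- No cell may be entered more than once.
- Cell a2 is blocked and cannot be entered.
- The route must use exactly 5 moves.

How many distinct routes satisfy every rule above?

Need simple routes of exactly 5 moves from b4 to d3 (Manhattan distance 3, so 1 moves are spent on a detour and 1 undoing it).
Enumerating: b4 b3 b2 c2 c3 d3 | b4 b3 b2 c2 d2 d3 | b4 b3 c3 c2 d2 d3 | b4 b3 c3 c4 d4 d3 | b4 a4 a3 b3 c3 d3 | b4 c4 c3 c2 d2 d3.
That gives 6 routes.

6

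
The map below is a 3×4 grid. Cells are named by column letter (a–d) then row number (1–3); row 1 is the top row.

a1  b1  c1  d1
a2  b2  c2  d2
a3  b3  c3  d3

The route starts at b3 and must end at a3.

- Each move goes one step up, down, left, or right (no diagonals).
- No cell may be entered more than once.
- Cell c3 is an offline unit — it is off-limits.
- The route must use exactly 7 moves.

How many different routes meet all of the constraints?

Need simple routes of exactly 7 moves from b3 to a3 (Manhattan distance 1, so 3 moves are spent on a detour and 3 undoing it).
Enumerating: b3 b2 c2 c1 b1 a1 a2 a3.
That gives 1 route.

1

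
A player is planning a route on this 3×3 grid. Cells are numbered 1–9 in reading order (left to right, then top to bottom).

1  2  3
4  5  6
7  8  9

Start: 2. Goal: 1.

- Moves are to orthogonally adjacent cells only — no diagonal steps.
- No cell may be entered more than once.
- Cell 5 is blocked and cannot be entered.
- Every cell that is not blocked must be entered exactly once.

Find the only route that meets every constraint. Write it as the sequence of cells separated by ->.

2 -> 3 -> 6 -> 9 -> 8 -> 7 -> 4 -> 1

Need to visit all 8 open cells exactly once, starting at 2 and ending at 1.
Cell 4 has only two open neighbours (1 and 7), so the path must pass straight through it: one of those is the cell it's entered from and the other is where it exits.
Route from 2: right 1 to 3, down 2 to 9, left 2 to 7, up 2 to 1 — 7 moves in all.
Check: all 8 open cells covered.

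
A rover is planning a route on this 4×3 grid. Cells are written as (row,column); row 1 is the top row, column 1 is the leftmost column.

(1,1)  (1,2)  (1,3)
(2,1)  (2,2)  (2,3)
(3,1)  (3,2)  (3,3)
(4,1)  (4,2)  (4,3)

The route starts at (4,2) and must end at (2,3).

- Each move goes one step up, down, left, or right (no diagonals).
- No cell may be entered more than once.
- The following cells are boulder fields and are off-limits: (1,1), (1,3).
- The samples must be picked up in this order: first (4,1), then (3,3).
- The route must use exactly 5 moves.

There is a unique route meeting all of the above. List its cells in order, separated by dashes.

(4,2) - (4,1) - (3,1) - (3,2) - (3,3) - (2,3)

The waypoints must appear in the order (4,1), (3,3), with no cell reused.
Route from (4,2): left to (4,1), up to (3,1), 2× right (reaching (3,3)), up to (2,3) — 5 moves in all.
Check: order respected ((4,1) at step 1, (3,3) at step 4); 5 moves as required.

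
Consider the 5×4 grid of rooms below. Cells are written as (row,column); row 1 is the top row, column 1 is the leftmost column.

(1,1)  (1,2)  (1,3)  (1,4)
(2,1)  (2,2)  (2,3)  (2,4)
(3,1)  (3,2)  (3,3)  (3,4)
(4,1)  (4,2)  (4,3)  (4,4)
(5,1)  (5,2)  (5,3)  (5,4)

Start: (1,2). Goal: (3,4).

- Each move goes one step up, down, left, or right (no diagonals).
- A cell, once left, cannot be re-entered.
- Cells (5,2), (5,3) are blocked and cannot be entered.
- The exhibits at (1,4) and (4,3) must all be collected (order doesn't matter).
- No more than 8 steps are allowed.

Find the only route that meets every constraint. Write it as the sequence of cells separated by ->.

Any route must reach (1,4) and (4,3) and still end at (3,4) within 8 moves, so the order of the required stops is forced.
Route from (1,2): 2× right (reaching (1,4)), down to (2,4), left to (2,3), 2× down (reaching (4,3)), right to (4,4), up to (3,4) — 8 moves in all.
Check: all required cells visited; 8 ≤ 8 moves.

(1,2) -> (1,3) -> (1,4) -> (2,4) -> (2,3) -> (3,3) -> (4,3) -> (4,4) -> (3,4)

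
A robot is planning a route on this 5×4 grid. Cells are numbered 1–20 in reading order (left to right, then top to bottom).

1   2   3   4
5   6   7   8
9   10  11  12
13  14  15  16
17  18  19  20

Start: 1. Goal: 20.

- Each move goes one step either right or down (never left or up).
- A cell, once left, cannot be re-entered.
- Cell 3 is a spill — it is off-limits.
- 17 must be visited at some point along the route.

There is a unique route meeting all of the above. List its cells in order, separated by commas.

1, 5, 9, 13, 17, 18, 19, 20

Moves only go right or down, so the column and row indices never decrease.
Route from 1: 4× down (reaching 17), 3× right (reaching 20) — 7 moves in all.
Check: all required cells visited.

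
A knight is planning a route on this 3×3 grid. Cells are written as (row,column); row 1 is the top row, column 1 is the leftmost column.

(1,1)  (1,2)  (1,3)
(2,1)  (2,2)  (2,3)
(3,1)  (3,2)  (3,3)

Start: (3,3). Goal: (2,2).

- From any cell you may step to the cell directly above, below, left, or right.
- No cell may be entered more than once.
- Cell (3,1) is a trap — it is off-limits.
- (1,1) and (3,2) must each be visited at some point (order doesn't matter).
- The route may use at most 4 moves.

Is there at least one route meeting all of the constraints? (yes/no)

no

Even ignoring the no-revisit rule, getting from (3,3) to (2,2), taking the cheapest ordering (3,3) → (3,2) → (1,1) → (2,2) needs at least 1 + 3 + 2 = 6 moves (Manhattan distance per leg), which exceeds the 4-move limit.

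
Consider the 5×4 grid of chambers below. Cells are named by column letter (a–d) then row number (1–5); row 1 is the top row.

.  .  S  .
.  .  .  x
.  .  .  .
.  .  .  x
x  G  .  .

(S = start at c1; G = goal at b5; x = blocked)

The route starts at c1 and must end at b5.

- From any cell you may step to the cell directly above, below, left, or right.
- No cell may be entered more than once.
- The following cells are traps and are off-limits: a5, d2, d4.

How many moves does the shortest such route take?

5

The Manhattan distance from c1 to b5 is |1−5| + |3−2| = 5, so at least 5 moves are needed.
A route of 5 moves achieves this: c1 → c2 → c3 → c4 → c5 → b5.
Since 5 matches the lower bound, it is optimal.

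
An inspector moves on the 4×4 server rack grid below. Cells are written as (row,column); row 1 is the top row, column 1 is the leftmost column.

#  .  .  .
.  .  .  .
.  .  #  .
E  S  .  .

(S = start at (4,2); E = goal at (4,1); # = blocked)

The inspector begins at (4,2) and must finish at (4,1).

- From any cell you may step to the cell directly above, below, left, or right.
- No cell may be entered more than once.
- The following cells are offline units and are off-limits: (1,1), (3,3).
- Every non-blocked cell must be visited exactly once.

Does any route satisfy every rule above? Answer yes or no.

no

Colour the cells like a checkerboard: each orthogonal step flips colour, so a Hamiltonian route alternates colours. Here there are 6 cells of one colour and 8 of the other, with start on the opposite colour to the goal — the counts and endpoints can't be arranged into an alternating sequence of length 14, so no Hamiltonian route exists.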